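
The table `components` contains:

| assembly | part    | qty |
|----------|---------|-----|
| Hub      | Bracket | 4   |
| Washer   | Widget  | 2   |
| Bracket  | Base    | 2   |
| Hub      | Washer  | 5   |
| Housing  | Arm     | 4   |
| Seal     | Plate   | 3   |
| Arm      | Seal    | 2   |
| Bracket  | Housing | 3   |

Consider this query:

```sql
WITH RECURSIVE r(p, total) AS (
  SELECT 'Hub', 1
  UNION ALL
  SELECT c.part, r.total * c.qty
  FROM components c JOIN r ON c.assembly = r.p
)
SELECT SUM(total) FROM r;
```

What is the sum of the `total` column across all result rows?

Base: (Hub, total=1).
Iteration 1: components of {Hub} -> Bracket = 1*4 = 4, Washer = 1*5 = 5.
Iteration 2: components of {Bracket,Washer} -> Base = 4*2 = 8, Housing = 4*3 = 12, Widget = 5*2 = 10.
Iteration 3: components of {Base,Housing,Widget} -> Arm = 12*4 = 48.
Iteration 4: components of {Arm} -> Seal = 48*2 = 96.
Iteration 5: components of {Seal} -> Plate = 96*3 = 288.
Iteration 6: no further components; recursion stops.
SUM(total) = 1 + 4 + 5 + 8 + 12 + 10 + 48 + 96 + 288 = 472.

472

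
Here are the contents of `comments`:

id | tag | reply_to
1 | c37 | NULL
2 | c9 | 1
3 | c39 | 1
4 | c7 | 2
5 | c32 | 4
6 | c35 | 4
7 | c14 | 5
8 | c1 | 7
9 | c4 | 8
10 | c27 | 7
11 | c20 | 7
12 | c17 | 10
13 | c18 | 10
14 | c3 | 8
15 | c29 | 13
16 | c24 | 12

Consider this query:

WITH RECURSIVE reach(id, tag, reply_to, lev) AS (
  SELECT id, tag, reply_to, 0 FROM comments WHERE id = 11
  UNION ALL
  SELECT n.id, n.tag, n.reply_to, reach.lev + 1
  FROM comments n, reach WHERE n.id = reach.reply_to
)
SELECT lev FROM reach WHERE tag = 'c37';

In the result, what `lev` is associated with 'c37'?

5

Base: id=11 (c20), reply_to=7, lev 0.
Iteration 1: join on id=7 -> c14 (id 7, reply_to=5, lev 1).
Iteration 2: join on id=5 -> c32 (id 5, reply_to=4, lev 2).
Iteration 3: join on id=4 -> c7 (id 4, reply_to=2, lev 3).
Iteration 4: join on id=2 -> c9 (id 2, reply_to=1, lev 4).
Iteration 5: join on id=1 -> c37 (id 1, reply_to=NULL, lev 5).
Iteration 6: reply_to is NULL; no match; recursion stops.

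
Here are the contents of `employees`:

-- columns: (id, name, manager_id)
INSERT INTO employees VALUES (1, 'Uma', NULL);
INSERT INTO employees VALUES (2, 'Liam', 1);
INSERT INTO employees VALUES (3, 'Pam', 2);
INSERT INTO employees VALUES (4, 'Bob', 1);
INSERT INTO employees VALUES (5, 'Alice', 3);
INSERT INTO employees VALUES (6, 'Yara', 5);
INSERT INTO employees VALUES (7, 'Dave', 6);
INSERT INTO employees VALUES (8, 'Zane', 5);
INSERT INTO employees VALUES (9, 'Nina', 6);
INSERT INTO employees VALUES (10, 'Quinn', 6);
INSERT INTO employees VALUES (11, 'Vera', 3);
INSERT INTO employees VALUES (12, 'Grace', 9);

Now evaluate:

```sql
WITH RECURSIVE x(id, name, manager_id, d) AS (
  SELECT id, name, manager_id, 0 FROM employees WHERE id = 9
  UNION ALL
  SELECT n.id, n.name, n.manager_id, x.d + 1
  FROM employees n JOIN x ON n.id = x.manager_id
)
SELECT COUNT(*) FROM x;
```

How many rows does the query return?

Base: id=9 (Nina), manager_id=6, d 0.
Iteration 1: join on id=6 -> Yara (id 6, manager_id=5, d 1).
Iteration 2: join on id=5 -> Alice (id 5, manager_id=3, d 2).
Iteration 3: join on id=3 -> Pam (id 3, manager_id=2, d 3).
Iteration 4: join on id=2 -> Liam (id 2, manager_id=1, d 4).
Iteration 5: join on id=1 -> Uma (id 1, manager_id=NULL, d 5).
Iteration 6: manager_id is NULL; no match; recursion stops.
Total rows emitted: 6.

6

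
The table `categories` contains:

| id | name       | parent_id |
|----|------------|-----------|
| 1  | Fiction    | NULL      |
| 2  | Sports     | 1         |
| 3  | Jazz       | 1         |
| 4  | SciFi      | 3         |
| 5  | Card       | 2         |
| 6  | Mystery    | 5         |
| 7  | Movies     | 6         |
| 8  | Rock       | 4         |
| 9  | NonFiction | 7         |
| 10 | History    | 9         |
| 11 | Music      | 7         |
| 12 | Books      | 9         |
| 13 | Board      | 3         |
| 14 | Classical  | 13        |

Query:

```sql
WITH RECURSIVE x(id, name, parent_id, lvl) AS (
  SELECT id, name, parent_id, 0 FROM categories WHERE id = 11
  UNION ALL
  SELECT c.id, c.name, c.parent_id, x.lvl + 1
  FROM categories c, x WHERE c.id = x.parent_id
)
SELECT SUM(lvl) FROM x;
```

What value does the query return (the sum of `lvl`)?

Base: id=11 (Music), parent_id=7, lvl 0.
Iteration 1: join on id=7 -> Movies (id 7, parent_id=6, lvl 1).
Iteration 2: join on id=6 -> Mystery (id 6, parent_id=5, lvl 2).
Iteration 3: join on id=5 -> Card (id 5, parent_id=2, lvl 3).
Iteration 4: join on id=2 -> Sports (id 2, parent_id=1, lvl 4).
Iteration 5: join on id=1 -> Fiction (id 1, parent_id=NULL, lvl 5).
Iteration 6: parent_id is NULL; no match; recursion stops.
SUM(lvl) = 0 + 1 + 2 + 3 + 4 + 5 = 15.

15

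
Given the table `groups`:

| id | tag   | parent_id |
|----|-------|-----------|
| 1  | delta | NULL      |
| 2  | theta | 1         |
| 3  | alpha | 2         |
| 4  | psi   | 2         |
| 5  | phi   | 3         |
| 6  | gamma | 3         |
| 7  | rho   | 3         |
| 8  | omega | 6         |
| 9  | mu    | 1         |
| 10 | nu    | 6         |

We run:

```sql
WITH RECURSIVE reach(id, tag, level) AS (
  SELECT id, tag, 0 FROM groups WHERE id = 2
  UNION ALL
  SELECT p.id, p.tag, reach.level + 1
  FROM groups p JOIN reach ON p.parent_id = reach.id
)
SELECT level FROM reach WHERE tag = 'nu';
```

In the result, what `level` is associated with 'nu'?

3

Base: id=2 (theta) at level 0.
Iteration 1: rows with parent_id in {2} -> alpha (id 3, level 1), psi (id 4, level 1).
Iteration 2: rows with parent_id in {3,4} -> phi (id 5, level 2), gamma (id 6, level 2), rho (id 7, level 2).
Iteration 3: rows with parent_id in {5,6,7} -> omega (id 8, level 3), nu (id 10, level 3).
Iteration 4: no rows with parent_id in {8,10}; recursion stops.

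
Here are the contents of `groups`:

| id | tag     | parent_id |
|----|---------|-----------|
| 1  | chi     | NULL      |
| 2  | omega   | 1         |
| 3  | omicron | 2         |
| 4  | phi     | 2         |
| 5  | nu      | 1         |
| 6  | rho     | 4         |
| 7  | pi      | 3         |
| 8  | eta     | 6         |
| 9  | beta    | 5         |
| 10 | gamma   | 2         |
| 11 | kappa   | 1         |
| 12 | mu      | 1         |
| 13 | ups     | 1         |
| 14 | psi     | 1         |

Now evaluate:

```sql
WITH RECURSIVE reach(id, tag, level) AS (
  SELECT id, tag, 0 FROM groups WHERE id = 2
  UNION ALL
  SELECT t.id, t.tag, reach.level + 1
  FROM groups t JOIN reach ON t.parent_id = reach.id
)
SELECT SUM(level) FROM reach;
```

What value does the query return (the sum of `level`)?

10

Base: id=2 (omega) at level 0.
Iteration 1: rows with parent_id in {2} -> omicron (id 3, level 1), phi (id 4, level 1), gamma (id 10, level 1).
Iteration 2: rows with parent_id in {3,4,10} -> rho (id 6, level 2), pi (id 7, level 2).
Iteration 3: rows with parent_id in {6,7} -> eta (id 8, level 3).
Iteration 4: no rows with parent_id in {8}; recursion stops.
SUM(level) = 0 + 1 + 1 + 1 + 2 + 2 + 3 = 10.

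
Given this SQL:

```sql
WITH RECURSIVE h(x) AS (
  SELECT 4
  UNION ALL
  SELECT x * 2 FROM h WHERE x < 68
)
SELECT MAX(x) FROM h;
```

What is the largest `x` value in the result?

Base: x=4.
Iteration 1: 4 < 68 holds -> x = 4 * 2 = 8.
Iteration 2: 8 < 68 holds -> x = 8 * 2 = 16.
Iteration 3: 16 < 68 holds -> x = 16 * 2 = 32.
Iteration 4: 32 < 68 holds -> x = 32 * 2 = 64.
Iteration 5: 64 < 68 holds -> x = 64 * 2 = 128.
Iteration 6: 128 < 68 fails; recursion stops.
x values: 4, 8, 16, 32, 64, 128; the maximum is 128.

128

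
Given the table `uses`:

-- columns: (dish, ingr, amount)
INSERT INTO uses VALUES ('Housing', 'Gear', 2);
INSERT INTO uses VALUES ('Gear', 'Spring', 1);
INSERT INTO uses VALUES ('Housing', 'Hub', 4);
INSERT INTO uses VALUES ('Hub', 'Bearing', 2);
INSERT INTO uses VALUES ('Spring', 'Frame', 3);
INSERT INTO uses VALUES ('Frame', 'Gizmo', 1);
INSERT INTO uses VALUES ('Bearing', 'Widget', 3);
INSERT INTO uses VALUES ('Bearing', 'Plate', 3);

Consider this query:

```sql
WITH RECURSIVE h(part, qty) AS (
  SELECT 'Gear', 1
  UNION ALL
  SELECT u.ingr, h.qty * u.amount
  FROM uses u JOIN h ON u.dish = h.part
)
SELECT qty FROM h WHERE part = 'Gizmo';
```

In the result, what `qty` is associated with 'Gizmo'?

3

Base: (Gear, qty=1).
Iteration 1: components of {Gear} -> Spring = 1*1 = 1.
Iteration 2: components of {Spring} -> Frame = 1*3 = 3.
Iteration 3: components of {Frame} -> Gizmo = 3*1 = 3.
Iteration 4: no further components; recursion stops.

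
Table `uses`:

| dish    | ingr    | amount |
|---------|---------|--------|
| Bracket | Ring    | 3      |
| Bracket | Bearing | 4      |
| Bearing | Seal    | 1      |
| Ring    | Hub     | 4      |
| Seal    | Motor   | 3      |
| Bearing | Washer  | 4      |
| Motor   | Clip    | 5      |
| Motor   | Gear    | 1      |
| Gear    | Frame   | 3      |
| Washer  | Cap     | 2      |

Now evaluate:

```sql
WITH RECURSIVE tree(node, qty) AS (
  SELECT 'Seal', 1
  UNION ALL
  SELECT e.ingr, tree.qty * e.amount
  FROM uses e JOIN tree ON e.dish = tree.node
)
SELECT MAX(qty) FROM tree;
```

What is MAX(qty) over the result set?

Base: (Seal, qty=1).
Iteration 1: components of {Seal} -> Motor = 1*3 = 3.
Iteration 2: components of {Motor} -> Clip = 3*5 = 15, Gear = 3*1 = 3.
Iteration 3: components of {Clip,Gear} -> Frame = 3*3 = 9.
Iteration 4: no further components; recursion stops.
qty values: 1, 3, 15, 3, 9; the maximum is 15.

15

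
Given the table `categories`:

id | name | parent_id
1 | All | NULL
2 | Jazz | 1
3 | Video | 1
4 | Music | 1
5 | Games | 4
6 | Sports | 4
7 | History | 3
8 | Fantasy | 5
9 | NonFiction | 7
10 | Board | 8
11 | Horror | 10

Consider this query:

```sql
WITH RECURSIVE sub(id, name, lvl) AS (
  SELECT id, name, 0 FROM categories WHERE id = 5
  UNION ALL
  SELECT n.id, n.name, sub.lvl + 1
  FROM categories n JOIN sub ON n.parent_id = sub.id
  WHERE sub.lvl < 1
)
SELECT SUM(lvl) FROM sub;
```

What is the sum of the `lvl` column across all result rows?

1

Base: id=5 (Games) at lvl 0.
Iteration 1: rows with parent_id in {5} -> Fantasy (id 8, lvl 1).
Iteration 2: lvl < 1 fails for all current rows; recursion stops.
SUM(lvl) = 0 + 1 = 1.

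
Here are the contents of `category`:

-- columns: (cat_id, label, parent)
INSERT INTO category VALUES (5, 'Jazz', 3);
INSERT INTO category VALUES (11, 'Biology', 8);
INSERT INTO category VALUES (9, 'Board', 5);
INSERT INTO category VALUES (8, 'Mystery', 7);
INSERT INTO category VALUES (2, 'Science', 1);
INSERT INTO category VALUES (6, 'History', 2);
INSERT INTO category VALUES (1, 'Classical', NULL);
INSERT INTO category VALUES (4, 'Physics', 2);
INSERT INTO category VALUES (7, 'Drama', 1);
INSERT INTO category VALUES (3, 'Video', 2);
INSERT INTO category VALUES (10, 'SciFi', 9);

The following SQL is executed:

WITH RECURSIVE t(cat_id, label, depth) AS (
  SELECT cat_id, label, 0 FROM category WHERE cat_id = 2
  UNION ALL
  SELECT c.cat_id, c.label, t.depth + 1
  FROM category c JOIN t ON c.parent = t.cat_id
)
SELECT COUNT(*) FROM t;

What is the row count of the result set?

Base: cat_id=2 (Science) at depth 0.
Iteration 1: rows with parent in {2} -> Video (id 3, depth 1), Physics (id 4, depth 1), History (id 6, depth 1).
Iteration 2: rows with parent in {3,4,6} -> Jazz (id 5, depth 2).
Iteration 3: rows with parent in {5} -> Board (id 9, depth 3).
Iteration 4: rows with parent in {9} -> SciFi (id 10, depth 4).
Iteration 5: no rows with parent in {10}; recursion stops.
Total rows emitted: 7.

7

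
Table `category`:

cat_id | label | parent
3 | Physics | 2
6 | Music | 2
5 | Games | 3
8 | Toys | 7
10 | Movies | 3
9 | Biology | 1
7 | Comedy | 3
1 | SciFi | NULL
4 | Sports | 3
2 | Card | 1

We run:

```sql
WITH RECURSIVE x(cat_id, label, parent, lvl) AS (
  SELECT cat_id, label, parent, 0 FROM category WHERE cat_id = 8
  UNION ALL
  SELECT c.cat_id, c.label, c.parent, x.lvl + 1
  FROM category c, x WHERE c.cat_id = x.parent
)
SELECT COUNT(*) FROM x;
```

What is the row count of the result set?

5

Base: cat_id=8 (Toys), parent=7, lvl 0.
Iteration 1: join on cat_id=7 -> Comedy (id 7, parent=3, lvl 1).
Iteration 2: join on cat_id=3 -> Physics (id 3, parent=2, lvl 2).
Iteration 3: join on cat_id=2 -> Card (id 2, parent=1, lvl 3).
Iteration 4: join on cat_id=1 -> SciFi (id 1, parent=NULL, lvl 4).
Iteration 5: parent is NULL; no match; recursion stops.
Total rows emitted: 5.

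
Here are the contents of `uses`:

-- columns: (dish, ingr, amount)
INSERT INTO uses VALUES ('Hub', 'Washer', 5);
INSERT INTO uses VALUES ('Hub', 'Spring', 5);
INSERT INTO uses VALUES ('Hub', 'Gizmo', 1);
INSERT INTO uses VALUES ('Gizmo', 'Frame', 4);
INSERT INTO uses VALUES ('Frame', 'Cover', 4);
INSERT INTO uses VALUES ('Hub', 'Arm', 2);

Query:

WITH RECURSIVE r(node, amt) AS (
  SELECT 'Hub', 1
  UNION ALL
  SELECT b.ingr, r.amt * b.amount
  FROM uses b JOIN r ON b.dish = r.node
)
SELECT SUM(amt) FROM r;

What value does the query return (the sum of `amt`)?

34

Base: (Hub, amt=1).
Iteration 1: components of {Hub} -> Arm = 1*2 = 2, Gizmo = 1*1 = 1, Spring = 1*5 = 5, Washer = 1*5 = 5.
Iteration 2: components of {Arm,Gizmo,Spring,Washer} -> Frame = 1*4 = 4.
Iteration 3: components of {Frame} -> Cover = 4*4 = 16.
Iteration 4: no further components; recursion stops.
SUM(amt) = 1 + 5 + 5 + 1 + 2 + 4 + 16 = 34.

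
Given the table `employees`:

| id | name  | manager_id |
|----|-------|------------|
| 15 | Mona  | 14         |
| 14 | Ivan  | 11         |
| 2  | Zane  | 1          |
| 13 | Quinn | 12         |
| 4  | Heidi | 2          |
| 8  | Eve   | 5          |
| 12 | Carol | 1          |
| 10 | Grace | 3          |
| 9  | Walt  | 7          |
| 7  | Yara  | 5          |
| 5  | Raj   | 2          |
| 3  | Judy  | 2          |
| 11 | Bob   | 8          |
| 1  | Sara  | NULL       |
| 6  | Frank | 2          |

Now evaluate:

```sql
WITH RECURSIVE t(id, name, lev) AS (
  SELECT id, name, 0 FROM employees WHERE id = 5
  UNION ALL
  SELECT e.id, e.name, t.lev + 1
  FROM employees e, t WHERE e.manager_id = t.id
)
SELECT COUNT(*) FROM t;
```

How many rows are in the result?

Base: id=5 (Raj) at lev 0.
Iteration 1: rows with manager_id in {5} -> Yara (id 7, lev 1), Eve (id 8, lev 1).
Iteration 2: rows with manager_id in {7,8} -> Walt (id 9, lev 2), Bob (id 11, lev 2).
Iteration 3: rows with manager_id in {9,11} -> Ivan (id 14, lev 3).
Iteration 4: rows with manager_id in {14} -> Mona (id 15, lev 4).
Iteration 5: no rows with manager_id in {15}; recursion stops.
Total rows emitted: 7.

7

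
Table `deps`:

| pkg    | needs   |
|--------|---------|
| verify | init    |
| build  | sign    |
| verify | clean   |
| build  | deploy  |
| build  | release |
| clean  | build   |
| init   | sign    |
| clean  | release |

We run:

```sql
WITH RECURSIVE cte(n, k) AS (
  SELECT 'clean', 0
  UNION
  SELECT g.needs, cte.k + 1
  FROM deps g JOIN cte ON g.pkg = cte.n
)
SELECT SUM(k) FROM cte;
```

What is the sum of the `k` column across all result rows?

8

Base: (clean, k=0).
Iteration 1: edges from {clean} -> (build, k=1), (release, k=1).
Iteration 2: edges from {build,release} -> (deploy, k=2), (release, k=2), (sign, k=2).
Iteration 3: no outgoing edges from {deploy,release,sign}; recursion stops.
SUM(k) = 0 + 1 + 1 + 2 + 2 + 2 = 8.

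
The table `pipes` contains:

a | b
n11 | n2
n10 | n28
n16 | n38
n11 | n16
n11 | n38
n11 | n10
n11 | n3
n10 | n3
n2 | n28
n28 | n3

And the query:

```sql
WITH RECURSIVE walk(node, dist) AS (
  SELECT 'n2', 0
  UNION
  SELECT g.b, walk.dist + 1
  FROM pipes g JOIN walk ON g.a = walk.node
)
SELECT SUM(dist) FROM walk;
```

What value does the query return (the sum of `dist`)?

Base: (n2, dist=0).
Iteration 1: edges from {n2} -> (n28, dist=1).
Iteration 2: edges from {n28} -> (n3, dist=2).
Iteration 3: no outgoing edges from {n3}; recursion stops.
SUM(dist) = 0 + 1 + 2 = 3.

3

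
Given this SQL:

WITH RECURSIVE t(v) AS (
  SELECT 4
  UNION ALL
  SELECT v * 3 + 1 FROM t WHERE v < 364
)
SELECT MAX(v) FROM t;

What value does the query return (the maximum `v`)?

364

Base: v=4.
Iteration 1: 4 < 364 holds -> v = 4 * 3 + 1 = 13.
Iteration 2: 13 < 364 holds -> v = 13 * 3 + 1 = 40.
Iteration 3: 40 < 364 holds -> v = 40 * 3 + 1 = 121.
Iteration 4: 121 < 364 holds -> v = 121 * 3 + 1 = 364.
Iteration 5: 364 < 364 fails; recursion stops.
v values: 4, 13, 40, 121, 364; the maximum is 364.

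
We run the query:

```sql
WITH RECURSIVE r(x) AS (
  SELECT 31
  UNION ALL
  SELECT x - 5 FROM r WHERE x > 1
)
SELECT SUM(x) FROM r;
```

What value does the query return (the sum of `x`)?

112

Base: x=31.
Iteration 1: 31 > 1 holds -> x = 31 - 5 = 26.
Iteration 2: 26 > 1 holds -> x = 26 - 5 = 21.
Iteration 3: 21 > 1 holds -> x = 21 - 5 = 16.
Iteration 4: 16 > 1 holds -> x = 16 - 5 = 11.
Iteration 5: 11 > 1 holds -> x = 11 - 5 = 6.
Iteration 6: 6 > 1 holds -> x = 6 - 5 = 1.
Iteration 7: 1 > 1 fails; recursion stops.
SUM(x) = 31 + 26 + 21 + 16 + 11 + 6 + 1 = 112.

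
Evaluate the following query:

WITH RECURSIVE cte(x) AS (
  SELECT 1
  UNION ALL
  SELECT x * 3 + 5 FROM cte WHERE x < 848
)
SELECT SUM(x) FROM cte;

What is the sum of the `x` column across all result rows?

1259

Base: x=1.
Iteration 1: 1 < 848 holds -> x = 1 * 3 + 5 = 8.
Iteration 2: 8 < 848 holds -> x = 8 * 3 + 5 = 29.
Iteration 3: 29 < 848 holds -> x = 29 * 3 + 5 = 92.
Iteration 4: 92 < 848 holds -> x = 92 * 3 + 5 = 281.
Iteration 5: 281 < 848 holds -> x = 281 * 3 + 5 = 848.
Iteration 6: 848 < 848 fails; recursion stops.
SUM(x) = 1 + 8 + 29 + 92 + 281 + 848 = 1259.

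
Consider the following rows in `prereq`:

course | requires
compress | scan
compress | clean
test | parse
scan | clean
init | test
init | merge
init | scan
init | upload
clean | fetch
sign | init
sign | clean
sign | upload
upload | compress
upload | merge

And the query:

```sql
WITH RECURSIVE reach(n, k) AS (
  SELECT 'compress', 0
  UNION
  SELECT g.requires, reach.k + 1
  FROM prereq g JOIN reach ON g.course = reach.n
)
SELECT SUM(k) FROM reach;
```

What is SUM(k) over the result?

9

Base: (compress, k=0).
Iteration 1: edges from {compress} -> (clean, k=1), (scan, k=1).
Iteration 2: edges from {clean,scan} -> (clean, k=2), (fetch, k=2).
Iteration 3: edges from {clean,fetch} -> (fetch, k=3).
Iteration 4: no outgoing edges from {fetch}; recursion stops.
SUM(k) = 0 + 1 + 1 + 2 + 2 + 3 = 9.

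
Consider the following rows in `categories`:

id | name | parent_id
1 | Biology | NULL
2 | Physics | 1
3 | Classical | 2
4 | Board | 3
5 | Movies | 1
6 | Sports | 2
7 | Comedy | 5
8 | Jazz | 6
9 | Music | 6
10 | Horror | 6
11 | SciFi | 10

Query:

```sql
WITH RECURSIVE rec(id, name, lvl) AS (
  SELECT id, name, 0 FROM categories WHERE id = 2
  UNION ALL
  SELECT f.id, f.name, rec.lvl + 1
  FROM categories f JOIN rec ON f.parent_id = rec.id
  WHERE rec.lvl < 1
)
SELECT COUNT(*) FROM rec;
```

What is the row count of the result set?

3

Base: id=2 (Physics) at lvl 0.
Iteration 1: rows with parent_id in {2} -> Classical (id 3, lvl 1), Sports (id 6, lvl 1).
Iteration 2: lvl < 1 fails for all current rows; recursion stops.
Total rows emitted: 3.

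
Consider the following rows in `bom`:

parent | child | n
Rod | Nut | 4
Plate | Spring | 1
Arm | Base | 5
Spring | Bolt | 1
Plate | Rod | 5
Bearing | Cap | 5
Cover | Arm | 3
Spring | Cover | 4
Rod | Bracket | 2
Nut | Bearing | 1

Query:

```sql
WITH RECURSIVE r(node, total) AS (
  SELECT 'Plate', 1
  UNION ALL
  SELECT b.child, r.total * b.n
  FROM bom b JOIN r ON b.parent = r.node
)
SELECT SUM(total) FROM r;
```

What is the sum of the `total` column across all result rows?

Base: (Plate, total=1).
Iteration 1: components of {Plate} -> Rod = 1*5 = 5, Spring = 1*1 = 1.
Iteration 2: components of {Rod,Spring} -> Bolt = 1*1 = 1, Bracket = 5*2 = 10, Cover = 1*4 = 4, Nut = 5*4 = 20.
Iteration 3: components of {Bolt,Bracket,Cover,Nut} -> Arm = 4*3 = 12, Bearing = 20*1 = 20.
Iteration 4: components of {Arm,Bearing} -> Base = 12*5 = 60, Cap = 20*5 = 100.
Iteration 5: no further components; recursion stops.
SUM(total) = 1 + 1 + 5 + 1 + 4 + 20 + 10 + 12 + 20 + 60 + 100 = 234.

234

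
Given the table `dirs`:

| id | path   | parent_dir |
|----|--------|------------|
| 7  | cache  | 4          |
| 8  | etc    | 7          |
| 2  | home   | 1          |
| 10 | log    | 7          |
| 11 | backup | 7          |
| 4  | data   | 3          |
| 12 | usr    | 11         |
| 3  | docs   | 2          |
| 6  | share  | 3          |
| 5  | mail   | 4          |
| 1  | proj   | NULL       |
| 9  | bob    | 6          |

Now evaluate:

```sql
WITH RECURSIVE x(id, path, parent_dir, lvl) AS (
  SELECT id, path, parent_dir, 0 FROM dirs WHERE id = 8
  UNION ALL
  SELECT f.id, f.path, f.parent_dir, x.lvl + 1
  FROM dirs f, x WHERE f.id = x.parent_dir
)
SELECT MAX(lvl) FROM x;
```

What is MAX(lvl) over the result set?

5

Base: id=8 (etc), parent_dir=7, lvl 0.
Iteration 1: join on id=7 -> cache (id 7, parent_dir=4, lvl 1).
Iteration 2: join on id=4 -> data (id 4, parent_dir=3, lvl 2).
Iteration 3: join on id=3 -> docs (id 3, parent_dir=2, lvl 3).
Iteration 4: join on id=2 -> home (id 2, parent_dir=1, lvl 4).
Iteration 5: join on id=1 -> proj (id 1, parent_dir=NULL, lvl 5).
Iteration 6: parent_dir is NULL; no match; recursion stops.
lvl values: 0, 1, 2, 3, 4, 5; the maximum is 5.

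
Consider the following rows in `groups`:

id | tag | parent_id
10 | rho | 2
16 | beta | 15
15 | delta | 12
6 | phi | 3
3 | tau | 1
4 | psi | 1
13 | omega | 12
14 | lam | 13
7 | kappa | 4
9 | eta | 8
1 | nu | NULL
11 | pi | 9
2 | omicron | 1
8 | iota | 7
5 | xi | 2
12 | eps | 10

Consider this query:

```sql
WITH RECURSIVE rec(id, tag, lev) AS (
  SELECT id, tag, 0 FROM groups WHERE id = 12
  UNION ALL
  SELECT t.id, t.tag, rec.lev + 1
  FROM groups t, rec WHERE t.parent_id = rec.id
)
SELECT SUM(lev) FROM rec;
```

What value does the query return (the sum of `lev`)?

Base: id=12 (eps) at lev 0.
Iteration 1: rows with parent_id in {12} -> omega (id 13, lev 1), delta (id 15, lev 1).
Iteration 2: rows with parent_id in {13,15} -> lam (id 14, lev 2), beta (id 16, lev 2).
Iteration 3: no rows with parent_id in {14,16}; recursion stops.
SUM(lev) = 0 + 1 + 1 + 2 + 2 = 6.

6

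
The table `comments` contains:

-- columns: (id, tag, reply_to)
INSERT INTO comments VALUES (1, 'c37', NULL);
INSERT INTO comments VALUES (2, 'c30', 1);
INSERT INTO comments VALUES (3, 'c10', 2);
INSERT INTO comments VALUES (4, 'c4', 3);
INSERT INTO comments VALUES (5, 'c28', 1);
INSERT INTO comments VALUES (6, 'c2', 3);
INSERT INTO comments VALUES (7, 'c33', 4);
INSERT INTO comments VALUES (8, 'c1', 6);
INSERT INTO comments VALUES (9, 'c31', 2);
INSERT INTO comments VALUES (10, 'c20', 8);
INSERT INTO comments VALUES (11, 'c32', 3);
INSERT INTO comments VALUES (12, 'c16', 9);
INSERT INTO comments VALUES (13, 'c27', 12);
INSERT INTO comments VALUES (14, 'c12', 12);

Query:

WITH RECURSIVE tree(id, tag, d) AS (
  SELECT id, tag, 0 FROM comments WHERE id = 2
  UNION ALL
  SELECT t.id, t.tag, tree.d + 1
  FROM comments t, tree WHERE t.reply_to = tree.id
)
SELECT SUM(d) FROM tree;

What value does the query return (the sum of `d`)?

26

Base: id=2 (c30) at d 0.
Iteration 1: rows with reply_to in {2} -> c10 (id 3, d 1), c31 (id 9, d 1).
Iteration 2: rows with reply_to in {3,9} -> c4 (id 4, d 2), c2 (id 6, d 2), c32 (id 11, d 2), c16 (id 12, d 2).
Iteration 3: rows with reply_to in {4,6,11,12} -> c33 (id 7, d 3), c1 (id 8, d 3), c27 (id 13, d 3), c12 (id 14, d 3).
Iteration 4: rows with reply_to in {7,8,13,14} -> c20 (id 10, d 4).
Iteration 5: no rows with reply_to in {10}; recursion stops.
SUM(d) = 0 + 1 + 1 + 2 + 2 + 2 + 2 + 3 + 3 + 3 + 3 + 4 = 26.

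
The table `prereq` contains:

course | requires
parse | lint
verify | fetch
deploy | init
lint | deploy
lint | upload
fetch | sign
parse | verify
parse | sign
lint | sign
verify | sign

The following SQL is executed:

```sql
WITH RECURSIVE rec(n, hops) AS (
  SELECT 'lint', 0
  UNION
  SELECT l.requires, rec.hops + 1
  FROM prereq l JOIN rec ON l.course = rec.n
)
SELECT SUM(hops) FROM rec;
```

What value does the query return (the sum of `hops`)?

Base: (lint, hops=0).
Iteration 1: edges from {lint} -> (deploy, hops=1), (sign, hops=1), (upload, hops=1).
Iteration 2: edges from {deploy,sign,upload} -> (init, hops=2).
Iteration 3: no outgoing edges from {init}; recursion stops.
SUM(hops) = 0 + 1 + 1 + 1 + 2 = 5.

5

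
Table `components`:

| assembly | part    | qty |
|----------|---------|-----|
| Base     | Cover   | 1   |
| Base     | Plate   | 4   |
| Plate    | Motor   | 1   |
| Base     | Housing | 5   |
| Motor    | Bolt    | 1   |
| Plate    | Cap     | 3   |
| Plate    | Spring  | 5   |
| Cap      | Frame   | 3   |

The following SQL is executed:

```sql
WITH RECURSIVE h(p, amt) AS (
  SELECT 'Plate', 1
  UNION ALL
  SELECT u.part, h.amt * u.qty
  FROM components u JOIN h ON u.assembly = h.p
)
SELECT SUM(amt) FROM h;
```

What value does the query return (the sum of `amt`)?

20

Base: (Plate, amt=1).
Iteration 1: components of {Plate} -> Cap = 1*3 = 3, Motor = 1*1 = 1, Spring = 1*5 = 5.
Iteration 2: components of {Cap,Motor,Spring} -> Bolt = 1*1 = 1, Frame = 3*3 = 9.
Iteration 3: no further components; recursion stops.
SUM(amt) = 1 + 1 + 3 + 5 + 1 + 9 = 20.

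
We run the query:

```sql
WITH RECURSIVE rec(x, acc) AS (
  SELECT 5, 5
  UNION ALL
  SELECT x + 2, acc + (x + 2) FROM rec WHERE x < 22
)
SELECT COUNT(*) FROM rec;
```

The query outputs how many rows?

Base: x=5, acc=5.
Iteration 1: 5 < 22 holds -> x = 5 + 2 = 7, acc = 5 + 7 = 12.
Iteration 2: 7 < 22 holds -> x = 7 + 2 = 9, acc = 12 + 9 = 21.
Iteration 3: 9 < 22 holds -> x = 9 + 2 = 11, acc = 21 + 11 = 32.
Iteration 4: 11 < 22 holds -> x = 11 + 2 = 13, acc = 32 + 13 = 45.
Iteration 5: 13 < 22 holds -> x = 13 + 2 = 15, acc = 45 + 15 = 60.
Iteration 6: 15 < 22 holds -> x = 15 + 2 = 17, acc = 60 + 17 = 77.
Iteration 7: 17 < 22 holds -> x = 17 + 2 = 19, acc = 77 + 19 = 96.
Iteration 8: 19 < 22 holds -> x = 19 + 2 = 21, acc = 96 + 21 = 117.
Iteration 9: 21 < 22 holds -> x = 21 + 2 = 23, acc = 117 + 23 = 140.
Iteration 10: 23 < 22 fails; recursion stops.
Total rows emitted: 10.

10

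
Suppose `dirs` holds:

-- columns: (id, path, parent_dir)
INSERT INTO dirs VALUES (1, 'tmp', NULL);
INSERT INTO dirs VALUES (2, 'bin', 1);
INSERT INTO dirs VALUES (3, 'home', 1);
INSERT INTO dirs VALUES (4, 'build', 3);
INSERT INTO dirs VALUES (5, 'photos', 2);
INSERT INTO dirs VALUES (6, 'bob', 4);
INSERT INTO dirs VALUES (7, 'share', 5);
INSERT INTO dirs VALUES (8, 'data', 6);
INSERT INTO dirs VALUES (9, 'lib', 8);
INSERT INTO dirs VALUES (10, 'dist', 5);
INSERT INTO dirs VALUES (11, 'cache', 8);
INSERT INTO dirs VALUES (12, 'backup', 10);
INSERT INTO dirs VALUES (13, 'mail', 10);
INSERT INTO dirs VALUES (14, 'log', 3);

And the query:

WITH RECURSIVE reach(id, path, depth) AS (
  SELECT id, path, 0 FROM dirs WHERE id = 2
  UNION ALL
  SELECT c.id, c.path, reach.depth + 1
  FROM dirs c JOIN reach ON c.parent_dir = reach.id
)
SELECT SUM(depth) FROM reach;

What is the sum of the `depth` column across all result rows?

11

Base: id=2 (bin) at depth 0.
Iteration 1: rows with parent_dir in {2} -> photos (id 5, depth 1).
Iteration 2: rows with parent_dir in {5} -> share (id 7, depth 2), dist (id 10, depth 2).
Iteration 3: rows with parent_dir in {7,10} -> backup (id 12, depth 3), mail (id 13, depth 3).
Iteration 4: no rows with parent_dir in {12,13}; recursion stops.
SUM(depth) = 0 + 1 + 2 + 2 + 3 + 3 = 11.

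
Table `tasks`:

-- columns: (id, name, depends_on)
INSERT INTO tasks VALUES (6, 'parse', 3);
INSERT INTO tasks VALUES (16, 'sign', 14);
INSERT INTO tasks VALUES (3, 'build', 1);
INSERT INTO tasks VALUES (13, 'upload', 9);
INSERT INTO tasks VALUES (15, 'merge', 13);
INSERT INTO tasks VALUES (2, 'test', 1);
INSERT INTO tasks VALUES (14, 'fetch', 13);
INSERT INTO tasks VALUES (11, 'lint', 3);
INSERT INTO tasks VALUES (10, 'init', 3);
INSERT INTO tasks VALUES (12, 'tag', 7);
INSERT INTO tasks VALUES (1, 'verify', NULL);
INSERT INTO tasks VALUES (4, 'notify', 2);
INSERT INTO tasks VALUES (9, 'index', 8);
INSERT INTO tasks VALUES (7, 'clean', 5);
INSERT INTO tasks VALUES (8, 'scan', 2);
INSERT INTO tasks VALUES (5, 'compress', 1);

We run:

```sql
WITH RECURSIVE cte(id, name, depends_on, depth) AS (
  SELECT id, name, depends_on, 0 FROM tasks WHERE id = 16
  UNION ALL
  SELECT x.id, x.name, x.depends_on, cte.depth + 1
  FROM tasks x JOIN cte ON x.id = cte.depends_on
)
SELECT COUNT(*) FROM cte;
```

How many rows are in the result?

7

Base: id=16 (sign), depends_on=14, depth 0.
Iteration 1: join on id=14 -> fetch (id 14, depends_on=13, depth 1).
Iteration 2: join on id=13 -> upload (id 13, depends_on=9, depth 2).
Iteration 3: join on id=9 -> index (id 9, depends_on=8, depth 3).
Iteration 4: join on id=8 -> scan (id 8, depends_on=2, depth 4).
Iteration 5: join on id=2 -> test (id 2, depends_on=1, depth 5).
Iteration 6: join on id=1 -> verify (id 1, depends_on=NULL, depth 6).
Iteration 7: depends_on is NULL; no match; recursion stops.
Total rows emitted: 7.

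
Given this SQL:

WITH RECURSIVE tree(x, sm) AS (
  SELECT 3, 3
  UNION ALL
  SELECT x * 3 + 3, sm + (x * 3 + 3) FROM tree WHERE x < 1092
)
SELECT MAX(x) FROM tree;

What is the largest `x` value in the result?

Base: x=3, sm=3.
Iteration 1: 3 < 1092 holds -> x = 3 * 3 + 3 = 12, sm = 3 + 12 = 15.
Iteration 2: 12 < 1092 holds -> x = 12 * 3 + 3 = 39, sm = 15 + 39 = 54.
Iteration 3: 39 < 1092 holds -> x = 39 * 3 + 3 = 120, sm = 54 + 120 = 174.
Iteration 4: 120 < 1092 holds -> x = 120 * 3 + 3 = 363, sm = 174 + 363 = 537.
Iteration 5: 363 < 1092 holds -> x = 363 * 3 + 3 = 1092, sm = 537 + 1092 = 1629.
Iteration 6: 1092 < 1092 fails; recursion stops.
x values: 3, 12, 39, 120, 363, 1092; the maximum is 1092.

1092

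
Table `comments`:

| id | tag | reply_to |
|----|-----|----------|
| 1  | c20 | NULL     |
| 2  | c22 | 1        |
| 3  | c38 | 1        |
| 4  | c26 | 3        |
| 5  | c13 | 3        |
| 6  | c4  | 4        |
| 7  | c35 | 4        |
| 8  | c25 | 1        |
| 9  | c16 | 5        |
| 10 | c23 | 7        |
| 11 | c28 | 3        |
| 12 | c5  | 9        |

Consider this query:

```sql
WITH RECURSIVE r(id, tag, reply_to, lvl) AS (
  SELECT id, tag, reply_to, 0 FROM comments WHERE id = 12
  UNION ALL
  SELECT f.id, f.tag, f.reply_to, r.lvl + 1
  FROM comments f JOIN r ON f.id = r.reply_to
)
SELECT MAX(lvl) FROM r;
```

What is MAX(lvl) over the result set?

4

Base: id=12 (c5), reply_to=9, lvl 0.
Iteration 1: join on id=9 -> c16 (id 9, reply_to=5, lvl 1).
Iteration 2: join on id=5 -> c13 (id 5, reply_to=3, lvl 2).
Iteration 3: join on id=3 -> c38 (id 3, reply_to=1, lvl 3).
Iteration 4: join on id=1 -> c20 (id 1, reply_to=NULL, lvl 4).
Iteration 5: reply_to is NULL; no match; recursion stops.
lvl values: 0, 1, 2, 3, 4; the maximum is 4.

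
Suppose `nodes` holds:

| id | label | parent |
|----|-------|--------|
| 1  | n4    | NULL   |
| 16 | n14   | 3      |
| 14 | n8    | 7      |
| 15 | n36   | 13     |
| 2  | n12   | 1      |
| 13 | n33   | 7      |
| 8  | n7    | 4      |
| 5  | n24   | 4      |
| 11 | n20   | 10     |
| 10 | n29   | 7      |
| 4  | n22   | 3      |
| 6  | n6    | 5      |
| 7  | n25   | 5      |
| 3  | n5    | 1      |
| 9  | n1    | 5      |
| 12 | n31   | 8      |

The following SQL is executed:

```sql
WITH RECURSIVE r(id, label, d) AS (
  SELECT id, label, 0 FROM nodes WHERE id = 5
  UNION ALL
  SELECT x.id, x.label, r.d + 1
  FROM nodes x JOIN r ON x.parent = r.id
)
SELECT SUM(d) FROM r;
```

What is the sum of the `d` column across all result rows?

15

Base: id=5 (n24) at d 0.
Iteration 1: rows with parent in {5} -> n6 (id 6, d 1), n25 (id 7, d 1), n1 (id 9, d 1).
Iteration 2: rows with parent in {6,7,9} -> n29 (id 10, d 2), n33 (id 13, d 2), n8 (id 14, d 2).
Iteration 3: rows with parent in {10,13,14} -> n20 (id 11, d 3), n36 (id 15, d 3).
Iteration 4: no rows with parent in {11,15}; recursion stops.
SUM(d) = 0 + 1 + 1 + 1 + 2 + 2 + 2 + 3 + 3 = 15.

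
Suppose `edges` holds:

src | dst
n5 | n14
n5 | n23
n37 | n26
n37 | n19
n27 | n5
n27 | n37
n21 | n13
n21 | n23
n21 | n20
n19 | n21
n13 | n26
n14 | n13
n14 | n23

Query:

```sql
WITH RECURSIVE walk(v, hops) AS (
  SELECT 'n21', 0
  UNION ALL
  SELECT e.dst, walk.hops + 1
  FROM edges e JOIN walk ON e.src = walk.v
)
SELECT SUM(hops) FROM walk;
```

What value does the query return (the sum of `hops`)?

5

Base: (n21, hops=0).
Iteration 1: edges from {n21} -> (n13, hops=1), (n20, hops=1), (n23, hops=1).
Iteration 2: edges from {n13,n20,n23} -> (n26, hops=2).
Iteration 3: no outgoing edges from {n26}; recursion stops.
SUM(hops) = 0 + 1 + 1 + 1 + 2 = 5.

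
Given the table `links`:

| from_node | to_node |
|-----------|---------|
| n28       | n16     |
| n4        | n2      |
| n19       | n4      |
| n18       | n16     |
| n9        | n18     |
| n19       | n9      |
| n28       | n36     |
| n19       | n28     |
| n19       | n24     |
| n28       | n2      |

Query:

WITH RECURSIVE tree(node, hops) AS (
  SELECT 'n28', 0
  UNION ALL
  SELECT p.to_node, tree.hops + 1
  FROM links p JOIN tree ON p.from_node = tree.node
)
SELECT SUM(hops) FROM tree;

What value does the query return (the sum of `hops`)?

Base: (n28, hops=0).
Iteration 1: edges from {n28} -> (n16, hops=1), (n2, hops=1), (n36, hops=1).
Iteration 2: no outgoing edges from {n16,n2,n36}; recursion stops.
SUM(hops) = 0 + 1 + 1 + 1 = 3.

3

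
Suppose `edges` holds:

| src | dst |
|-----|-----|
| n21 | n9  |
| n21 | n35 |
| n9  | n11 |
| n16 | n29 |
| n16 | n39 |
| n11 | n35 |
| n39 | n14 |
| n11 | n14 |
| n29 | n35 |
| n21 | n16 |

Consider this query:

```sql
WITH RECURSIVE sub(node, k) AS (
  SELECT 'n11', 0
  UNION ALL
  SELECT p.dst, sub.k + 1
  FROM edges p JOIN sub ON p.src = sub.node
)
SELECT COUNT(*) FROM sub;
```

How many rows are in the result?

3

Base: (n11, k=0).
Iteration 1: edges from {n11} -> (n14, k=1), (n35, k=1).
Iteration 2: no outgoing edges from {n14,n35}; recursion stops.
Total rows emitted: 3.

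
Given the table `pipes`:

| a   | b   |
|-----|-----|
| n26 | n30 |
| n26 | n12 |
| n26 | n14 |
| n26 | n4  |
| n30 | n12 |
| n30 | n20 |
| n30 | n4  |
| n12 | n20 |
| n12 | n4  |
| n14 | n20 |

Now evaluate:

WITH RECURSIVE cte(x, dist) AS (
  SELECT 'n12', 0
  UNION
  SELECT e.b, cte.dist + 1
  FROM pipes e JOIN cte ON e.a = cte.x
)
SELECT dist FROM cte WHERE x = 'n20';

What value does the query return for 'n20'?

1

Base: (n12, dist=0).
Iteration 1: edges from {n12} -> (n20, dist=1), (n4, dist=1).
Iteration 2: no outgoing edges from {n20,n4}; recursion stops.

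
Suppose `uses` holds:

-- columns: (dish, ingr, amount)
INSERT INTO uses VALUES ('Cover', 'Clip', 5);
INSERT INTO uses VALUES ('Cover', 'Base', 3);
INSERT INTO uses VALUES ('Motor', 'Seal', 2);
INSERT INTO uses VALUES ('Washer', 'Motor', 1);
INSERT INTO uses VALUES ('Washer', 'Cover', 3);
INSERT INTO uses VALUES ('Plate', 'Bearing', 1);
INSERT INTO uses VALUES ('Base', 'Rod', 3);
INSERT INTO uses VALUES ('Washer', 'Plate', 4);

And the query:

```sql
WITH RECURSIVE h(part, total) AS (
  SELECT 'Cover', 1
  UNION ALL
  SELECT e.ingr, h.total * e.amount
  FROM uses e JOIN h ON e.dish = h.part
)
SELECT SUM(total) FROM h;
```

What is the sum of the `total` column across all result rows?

18

Base: (Cover, total=1).
Iteration 1: components of {Cover} -> Base = 1*3 = 3, Clip = 1*5 = 5.
Iteration 2: components of {Base,Clip} -> Rod = 3*3 = 9.
Iteration 3: no further components; recursion stops.
SUM(total) = 1 + 5 + 3 + 9 = 18.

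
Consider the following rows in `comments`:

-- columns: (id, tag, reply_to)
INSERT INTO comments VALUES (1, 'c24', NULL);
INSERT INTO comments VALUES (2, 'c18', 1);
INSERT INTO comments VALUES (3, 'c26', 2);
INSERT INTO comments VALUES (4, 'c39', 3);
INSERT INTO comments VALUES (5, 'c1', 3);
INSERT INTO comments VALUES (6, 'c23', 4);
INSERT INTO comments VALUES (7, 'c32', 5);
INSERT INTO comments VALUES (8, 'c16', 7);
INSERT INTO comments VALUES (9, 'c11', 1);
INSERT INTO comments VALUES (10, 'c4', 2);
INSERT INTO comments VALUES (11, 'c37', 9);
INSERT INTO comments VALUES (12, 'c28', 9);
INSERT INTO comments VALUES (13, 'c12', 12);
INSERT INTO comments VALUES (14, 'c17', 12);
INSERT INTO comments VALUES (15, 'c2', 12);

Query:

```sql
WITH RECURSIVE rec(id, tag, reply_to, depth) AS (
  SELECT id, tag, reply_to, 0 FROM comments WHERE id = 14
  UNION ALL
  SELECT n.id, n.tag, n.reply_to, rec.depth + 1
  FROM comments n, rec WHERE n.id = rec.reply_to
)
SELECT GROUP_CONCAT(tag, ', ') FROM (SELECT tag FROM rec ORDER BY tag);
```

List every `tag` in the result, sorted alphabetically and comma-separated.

c11, c17, c24, c28

Base: id=14 (c17), reply_to=12, depth 0.
Iteration 1: join on id=12 -> c28 (id 12, reply_to=9, depth 1).
Iteration 2: join on id=9 -> c11 (id 9, reply_to=1, depth 2).
Iteration 3: join on id=1 -> c24 (id 1, reply_to=NULL, depth 3).
Iteration 4: reply_to is NULL; no match; recursion stops.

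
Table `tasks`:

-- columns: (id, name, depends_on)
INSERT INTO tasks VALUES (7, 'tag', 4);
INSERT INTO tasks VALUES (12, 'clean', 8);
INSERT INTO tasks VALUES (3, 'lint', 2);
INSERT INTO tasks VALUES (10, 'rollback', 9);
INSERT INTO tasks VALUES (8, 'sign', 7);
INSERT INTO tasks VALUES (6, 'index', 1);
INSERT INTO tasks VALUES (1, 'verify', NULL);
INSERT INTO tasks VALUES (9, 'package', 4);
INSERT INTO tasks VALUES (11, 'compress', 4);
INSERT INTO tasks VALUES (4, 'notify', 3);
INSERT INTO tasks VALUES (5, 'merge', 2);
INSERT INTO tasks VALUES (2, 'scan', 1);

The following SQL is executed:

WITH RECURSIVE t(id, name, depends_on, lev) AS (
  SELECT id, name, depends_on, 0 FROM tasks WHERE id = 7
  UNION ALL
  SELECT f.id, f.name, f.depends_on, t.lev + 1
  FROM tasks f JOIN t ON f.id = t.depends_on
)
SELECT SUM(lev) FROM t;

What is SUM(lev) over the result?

Base: id=7 (tag), depends_on=4, lev 0.
Iteration 1: join on id=4 -> notify (id 4, depends_on=3, lev 1).
Iteration 2: join on id=3 -> lint (id 3, depends_on=2, lev 2).
Iteration 3: join on id=2 -> scan (id 2, depends_on=1, lev 3).
Iteration 4: join on id=1 -> verify (id 1, depends_on=NULL, lev 4).
Iteration 5: depends_on is NULL; no match; recursion stops.
SUM(lev) = 0 + 1 + 2 + 3 + 4 = 10.

10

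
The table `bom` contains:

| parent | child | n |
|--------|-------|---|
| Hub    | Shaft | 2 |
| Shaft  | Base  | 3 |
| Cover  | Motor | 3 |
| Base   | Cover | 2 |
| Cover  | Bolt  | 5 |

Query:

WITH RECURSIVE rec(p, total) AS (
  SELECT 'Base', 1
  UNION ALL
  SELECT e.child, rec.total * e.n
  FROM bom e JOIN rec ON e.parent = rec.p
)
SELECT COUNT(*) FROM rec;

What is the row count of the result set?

4

Base: (Base, total=1).
Iteration 1: components of {Base} -> Cover = 1*2 = 2.
Iteration 2: components of {Cover} -> Bolt = 2*5 = 10, Motor = 2*3 = 6.
Iteration 3: no further components; recursion stops.
Total rows emitted: 4.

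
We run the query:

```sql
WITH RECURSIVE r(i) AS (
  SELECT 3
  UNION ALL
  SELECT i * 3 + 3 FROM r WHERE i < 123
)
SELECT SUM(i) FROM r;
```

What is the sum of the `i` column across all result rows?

537

Base: i=3.
Iteration 1: 3 < 123 holds -> i = 3 * 3 + 3 = 12.
Iteration 2: 12 < 123 holds -> i = 12 * 3 + 3 = 39.
Iteration 3: 39 < 123 holds -> i = 39 * 3 + 3 = 120.
Iteration 4: 120 < 123 holds -> i = 120 * 3 + 3 = 363.
Iteration 5: 363 < 123 fails; recursion stops.
SUM(i) = 3 + 12 + 39 + 120 + 363 = 537.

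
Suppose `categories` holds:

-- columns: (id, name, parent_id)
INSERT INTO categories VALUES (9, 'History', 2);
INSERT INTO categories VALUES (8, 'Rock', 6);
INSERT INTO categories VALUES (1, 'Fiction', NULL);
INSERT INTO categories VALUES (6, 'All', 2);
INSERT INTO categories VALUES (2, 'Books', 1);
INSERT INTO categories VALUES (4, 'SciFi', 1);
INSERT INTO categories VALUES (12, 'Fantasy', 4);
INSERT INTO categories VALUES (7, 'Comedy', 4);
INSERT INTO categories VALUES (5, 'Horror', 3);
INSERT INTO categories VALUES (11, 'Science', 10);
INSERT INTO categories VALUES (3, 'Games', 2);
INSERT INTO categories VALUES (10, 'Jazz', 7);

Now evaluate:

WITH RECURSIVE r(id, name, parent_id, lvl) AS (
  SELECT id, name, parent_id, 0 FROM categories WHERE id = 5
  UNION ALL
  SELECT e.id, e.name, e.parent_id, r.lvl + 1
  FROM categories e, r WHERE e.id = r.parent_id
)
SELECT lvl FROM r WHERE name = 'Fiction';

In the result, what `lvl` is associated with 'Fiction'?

Base: id=5 (Horror), parent_id=3, lvl 0.
Iteration 1: join on id=3 -> Games (id 3, parent_id=2, lvl 1).
Iteration 2: join on id=2 -> Books (id 2, parent_id=1, lvl 2).
Iteration 3: join on id=1 -> Fiction (id 1, parent_id=NULL, lvl 3).
Iteration 4: parent_id is NULL; no match; recursion stops.

3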